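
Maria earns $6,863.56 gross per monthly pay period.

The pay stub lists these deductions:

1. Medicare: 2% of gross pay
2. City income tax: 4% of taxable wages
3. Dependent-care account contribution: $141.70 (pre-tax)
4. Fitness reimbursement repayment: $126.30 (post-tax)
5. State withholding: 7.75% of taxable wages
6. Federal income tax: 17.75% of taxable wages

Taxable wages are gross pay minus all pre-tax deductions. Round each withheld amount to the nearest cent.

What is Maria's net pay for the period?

$4,475.35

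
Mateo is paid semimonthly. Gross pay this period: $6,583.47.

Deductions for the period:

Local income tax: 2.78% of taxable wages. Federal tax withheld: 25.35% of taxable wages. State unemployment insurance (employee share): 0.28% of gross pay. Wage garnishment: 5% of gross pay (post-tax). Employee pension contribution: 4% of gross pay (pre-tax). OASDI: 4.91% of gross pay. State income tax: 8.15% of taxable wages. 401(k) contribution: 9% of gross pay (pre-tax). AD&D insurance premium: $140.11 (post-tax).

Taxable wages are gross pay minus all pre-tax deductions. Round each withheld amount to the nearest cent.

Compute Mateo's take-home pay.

$2,838.68

401(k) contribution: $6,583.47 × 0.09 = $592.51
Employee pension contribution: $6,583.47 × 0.04 = $263.34
Pre-tax total = $592.51 + $263.34 = $855.85
Taxable wages = $6,583.47 − $855.85 = $5,727.62
Local income tax: $5,727.62 × 0.0278 = $159.23
State income tax: $5,727.62 × 0.0815 = $466.80
Federal tax withheld: $5,727.62 × 0.2535 = $1,451.95
OASDI: $6,583.47 × 0.0491 = $323.25
State unemployment insurance (employee share): $6,583.47 × 0.0028 = $18.43
Wage garnishment: $6,583.47 × 0.05 = $329.17
AD&D insurance premium: $140.11
Total deductions = $592.51 + $263.34 + $159.23 + $466.80 + $1,451.95 + $323.25 + $18.43 + $329.17 + $140.11 = $3,744.79
Net pay = $6,583.47 − $3,744.79 = $2,838.68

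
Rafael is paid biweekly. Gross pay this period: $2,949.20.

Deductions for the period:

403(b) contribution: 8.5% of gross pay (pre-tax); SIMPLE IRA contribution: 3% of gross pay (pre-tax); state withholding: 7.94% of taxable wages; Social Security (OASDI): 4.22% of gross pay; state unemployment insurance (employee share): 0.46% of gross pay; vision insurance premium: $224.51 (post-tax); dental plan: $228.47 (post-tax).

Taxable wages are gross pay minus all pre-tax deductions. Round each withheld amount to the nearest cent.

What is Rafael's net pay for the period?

$1,811.79

SIMPLE IRA contribution: $2,949.20 × 0.03 = $88.48
403(b) contribution: $2,949.20 × 0.085 = $250.68
Pre-tax total = $88.48 + $250.68 = $339.16
Taxable wages = $2,949.20 − $339.16 = $2,610.04
State withholding: $2,610.04 × 0.0794 = $207.24
Social Security (OASDI): $2,949.20 × 0.0422 = $124.46
State unemployment insurance (employee share): $2,949.20 × 0.0046 = $13.57
Vision insurance premium: $224.51
Dental plan: $228.47
Total deductions = $88.48 + $250.68 + $207.24 + $124.46 + $13.57 + $224.51 + $228.47 = $1,137.41
Net pay = $2,949.20 − $1,137.41 = $1,811.79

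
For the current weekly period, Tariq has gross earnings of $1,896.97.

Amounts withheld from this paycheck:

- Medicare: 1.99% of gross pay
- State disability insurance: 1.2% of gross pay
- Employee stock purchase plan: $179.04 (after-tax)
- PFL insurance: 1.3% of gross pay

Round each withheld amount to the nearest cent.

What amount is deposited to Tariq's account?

Medicare: $1,896.97 × 0.0199 = $37.75
State disability insurance: $1,896.97 × 0.012 = $22.76
PFL insurance: $1,896.97 × 0.013 = $24.66
Employee stock purchase plan: $179.04
Total deductions = $37.75 + $22.76 + $24.66 + $179.04 = $264.21
Net pay = $1,896.97 − $264.21 = $1,632.76

$1,632.76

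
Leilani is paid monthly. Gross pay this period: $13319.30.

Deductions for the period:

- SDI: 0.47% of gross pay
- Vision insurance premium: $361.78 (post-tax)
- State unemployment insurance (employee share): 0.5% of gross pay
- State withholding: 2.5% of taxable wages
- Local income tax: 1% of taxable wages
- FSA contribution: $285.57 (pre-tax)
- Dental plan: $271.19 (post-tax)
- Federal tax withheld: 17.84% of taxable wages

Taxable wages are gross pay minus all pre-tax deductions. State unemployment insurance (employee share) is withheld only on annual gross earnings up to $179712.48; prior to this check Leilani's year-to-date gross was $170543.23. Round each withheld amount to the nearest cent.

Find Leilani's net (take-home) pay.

FSA contribution: $285.57
Taxable wages = $13319.30 − $285.57 = $13033.73
State withholding: $13033.73 × 0.025 = $325.84
Federal tax withheld: $13033.73 × 0.1784 = $2325.22
Local income tax: $13033.73 × 0.01 = $130.34
SDI: $13319.30 × 0.0047 = $62.60
State unemployment insurance (employee share): only $179712.48 − $170543.23 = $9169.25 of this check is subject → $9169.25 × 0.005 = $45.85
Dental plan: $271.19
Vision insurance premium: $361.78
Total deductions = $285.57 + $325.84 + $2325.22 + $130.34 + $62.60 + $45.85 + $271.19 + $361.78 = $3808.39
Net pay = $13319.30 − $3808.39 = $9510.91

$9510.91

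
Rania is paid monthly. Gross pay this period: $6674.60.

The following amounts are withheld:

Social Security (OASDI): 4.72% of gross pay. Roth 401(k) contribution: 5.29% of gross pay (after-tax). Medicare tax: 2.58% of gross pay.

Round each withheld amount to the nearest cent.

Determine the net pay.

Social Security (OASDI): $6674.60 × 0.0472 = $315.04
Medicare tax: $6674.60 × 0.0258 = $172.20
Roth 401(k) contribution: $6674.60 × 0.0529 = $353.09
Total deductions = $315.04 + $172.20 + $353.09 = $840.33
Net pay = $6674.60 − $840.33 = $5834.27

$5834.27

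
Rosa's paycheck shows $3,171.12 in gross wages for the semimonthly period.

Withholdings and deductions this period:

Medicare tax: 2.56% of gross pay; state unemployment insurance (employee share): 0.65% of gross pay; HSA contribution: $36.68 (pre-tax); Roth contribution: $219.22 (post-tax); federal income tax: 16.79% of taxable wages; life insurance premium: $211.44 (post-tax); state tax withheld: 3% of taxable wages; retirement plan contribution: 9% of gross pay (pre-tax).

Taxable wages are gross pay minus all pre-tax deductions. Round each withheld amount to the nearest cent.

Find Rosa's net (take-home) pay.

HSA contribution: $36.68
Retirement plan contribution: $3,171.12 × 0.09 = $285.40
Pre-tax total = $36.68 + $285.40 = $322.08
Taxable wages = $3,171.12 − $322.08 = $2,849.04
Federal income tax: $2,849.04 × 0.1679 = $478.35
State tax withheld: $2,849.04 × 0.03 = $85.47
State unemployment insurance (employee share): $3,171.12 × 0.0065 = $20.61
Medicare tax: $3,171.12 × 0.0256 = $81.18
Life insurance premium: $211.44
Roth contribution: $219.22
Total deductions = $36.68 + $285.40 + $478.35 + $85.47 + $20.61 + $81.18 + $211.44 + $219.22 = $1,418.35
Net pay = $3,171.12 − $1,418.35 = $1,752.77

$1,752.77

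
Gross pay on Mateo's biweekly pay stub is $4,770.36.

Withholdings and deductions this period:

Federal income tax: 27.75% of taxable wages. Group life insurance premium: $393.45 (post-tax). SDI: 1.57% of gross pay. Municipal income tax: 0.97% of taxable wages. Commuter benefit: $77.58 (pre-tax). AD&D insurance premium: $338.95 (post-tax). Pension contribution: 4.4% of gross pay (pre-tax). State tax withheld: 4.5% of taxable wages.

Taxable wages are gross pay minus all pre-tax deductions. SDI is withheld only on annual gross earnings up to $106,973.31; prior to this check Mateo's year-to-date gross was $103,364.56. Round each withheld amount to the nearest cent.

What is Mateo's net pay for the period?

Pension contribution: $4,770.36 × 0.044 = $209.90
Commuter benefit: $77.58
Pre-tax total = $209.90 + $77.58 = $287.48
Taxable wages = $4,770.36 − $287.48 = $4,482.88
Federal income tax: $4,482.88 × 0.2775 = $1,244.00
Municipal income tax: $4,482.88 × 0.0097 = $43.48
State tax withheld: $4,482.88 × 0.045 = $201.73
SDI: only $106,973.31 − $103,364.56 = $3,608.75 of this check is subject → $3,608.75 × 0.0157 = $56.66
AD&D insurance premium: $338.95
Group life insurance premium: $393.45
Total deductions = $209.90 + $77.58 + $1,244.00 + $43.48 + $201.73 + $56.66 + $338.95 + $393.45 = $2,565.75
Net pay = $4,770.36 − $2,565.75 = $2,204.61

$2,204.61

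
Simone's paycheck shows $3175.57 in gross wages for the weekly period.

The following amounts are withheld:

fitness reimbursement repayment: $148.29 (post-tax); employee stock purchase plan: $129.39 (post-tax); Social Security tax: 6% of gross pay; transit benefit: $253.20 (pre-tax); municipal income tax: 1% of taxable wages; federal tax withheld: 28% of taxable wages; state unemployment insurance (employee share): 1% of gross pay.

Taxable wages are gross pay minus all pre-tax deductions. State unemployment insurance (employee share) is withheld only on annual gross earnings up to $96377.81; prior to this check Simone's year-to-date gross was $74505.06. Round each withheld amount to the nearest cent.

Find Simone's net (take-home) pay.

Transit benefit: $253.20
Taxable wages = $3175.57 − $253.20 = $2922.37
Federal tax withheld: $2922.37 × 0.28 = $818.26
Municipal income tax: $2922.37 × 0.01 = $29.22
State unemployment insurance (employee share): cap not yet reached, full $3175.57 is subject → $3175.57 × 0.01 = $31.76
Social Security tax: $3175.57 × 0.06 = $190.53
Employee stock purchase plan: $129.39
Fitness reimbursement repayment: $148.29
Total deductions = $253.20 + $818.26 + $29.22 + $31.76 + $190.53 + $129.39 + $148.29 = $1600.65
Net pay = $3175.57 − $1600.65 = $1574.92

$1574.92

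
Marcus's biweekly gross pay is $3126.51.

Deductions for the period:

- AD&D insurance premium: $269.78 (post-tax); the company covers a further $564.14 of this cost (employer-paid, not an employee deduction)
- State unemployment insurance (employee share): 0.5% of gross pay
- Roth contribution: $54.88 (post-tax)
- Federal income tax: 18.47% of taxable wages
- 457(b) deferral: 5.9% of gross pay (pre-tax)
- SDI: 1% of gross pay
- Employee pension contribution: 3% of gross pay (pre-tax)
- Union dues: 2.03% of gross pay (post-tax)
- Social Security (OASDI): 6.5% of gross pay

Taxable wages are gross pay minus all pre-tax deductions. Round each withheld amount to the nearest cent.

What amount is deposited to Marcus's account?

457(b) deferral: $3126.51 × 0.059 = $184.46
Employee pension contribution: $3126.51 × 0.03 = $93.80
Pre-tax total = $184.46 + $93.80 = $278.26
Taxable wages = $3126.51 − $278.26 = $2848.25
Federal income tax: $2848.25 × 0.1847 = $526.07
State unemployment insurance (employee share): $3126.51 × 0.005 = $15.63
SDI: $3126.51 × 0.01 = $31.27
Social Security (OASDI): $3126.51 × 0.065 = $203.22
Roth contribution: $54.88
Union dues: $3126.51 × 0.0203 = $63.47
AD&D insurance premium: $269.78
(Employer's $564.14 toward AD&D insurance premium is not withheld from the employee.)
Total deductions = $184.46 + $93.80 + $526.07 + $15.63 + $31.27 + $203.22 + $54.88 + $63.47 + $269.78 = $1442.58
Net pay = $3126.51 − $1442.58 = $1683.93

$1683.93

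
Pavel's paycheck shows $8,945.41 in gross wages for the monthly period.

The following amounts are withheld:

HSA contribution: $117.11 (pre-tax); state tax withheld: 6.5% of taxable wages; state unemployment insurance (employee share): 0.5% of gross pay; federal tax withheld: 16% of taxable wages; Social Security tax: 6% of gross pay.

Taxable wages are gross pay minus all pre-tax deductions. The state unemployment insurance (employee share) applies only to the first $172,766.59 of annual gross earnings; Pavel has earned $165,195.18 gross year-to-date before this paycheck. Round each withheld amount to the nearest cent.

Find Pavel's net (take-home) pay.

$6,267.35

HSA contribution: $117.11
Taxable wages = $8,945.41 − $117.11 = $8,828.30
State tax withheld: $8,828.30 × 0.065 = $573.84
Federal tax withheld: $8,828.30 × 0.16 = $1,412.53
State unemployment insurance (employee share): only $172,766.59 − $165,195.18 = $7,571.41 of this check is subject → $7,571.41 × 0.005 = $37.86
Social Security tax: $8,945.41 × 0.06 = $536.72
Total deductions = $117.11 + $573.84 + $1,412.53 + $37.86 + $536.72 = $2,678.06
Net pay = $8,945.41 − $2,678.06 = $6,267.35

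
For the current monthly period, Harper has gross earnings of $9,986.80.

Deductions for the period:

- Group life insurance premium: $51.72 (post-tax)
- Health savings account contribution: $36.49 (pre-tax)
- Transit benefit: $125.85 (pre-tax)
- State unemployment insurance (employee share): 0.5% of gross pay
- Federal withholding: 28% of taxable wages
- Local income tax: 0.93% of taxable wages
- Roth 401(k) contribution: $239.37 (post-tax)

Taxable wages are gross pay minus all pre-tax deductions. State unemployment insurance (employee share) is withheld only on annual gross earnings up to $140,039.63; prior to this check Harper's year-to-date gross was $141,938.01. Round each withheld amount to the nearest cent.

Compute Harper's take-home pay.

$6,691.15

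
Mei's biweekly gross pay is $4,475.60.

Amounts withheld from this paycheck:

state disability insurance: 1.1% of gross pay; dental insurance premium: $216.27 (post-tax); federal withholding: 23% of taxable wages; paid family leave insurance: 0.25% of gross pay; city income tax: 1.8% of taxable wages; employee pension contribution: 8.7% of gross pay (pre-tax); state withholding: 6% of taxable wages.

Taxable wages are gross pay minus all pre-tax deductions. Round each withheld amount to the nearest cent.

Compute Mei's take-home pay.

$2,550.98

Employee pension contribution: $4,475.60 × 0.087 = $389.38
Taxable wages = $4,475.60 − $389.38 = $4,086.22
Federal withholding: $4,086.22 × 0.23 = $939.83
City income tax: $4,086.22 × 0.018 = $73.55
State withholding: $4,086.22 × 0.06 = $245.17
Paid family leave insurance: $4,475.60 × 0.0025 = $11.19
State disability insurance: $4,475.60 × 0.011 = $49.23
Dental insurance premium: $216.27
Total deductions = $389.38 + $939.83 + $73.55 + $245.17 + $11.19 + $49.23 + $216.27 = $1,924.62
Net pay = $4,475.60 − $1,924.62 = $2,550.98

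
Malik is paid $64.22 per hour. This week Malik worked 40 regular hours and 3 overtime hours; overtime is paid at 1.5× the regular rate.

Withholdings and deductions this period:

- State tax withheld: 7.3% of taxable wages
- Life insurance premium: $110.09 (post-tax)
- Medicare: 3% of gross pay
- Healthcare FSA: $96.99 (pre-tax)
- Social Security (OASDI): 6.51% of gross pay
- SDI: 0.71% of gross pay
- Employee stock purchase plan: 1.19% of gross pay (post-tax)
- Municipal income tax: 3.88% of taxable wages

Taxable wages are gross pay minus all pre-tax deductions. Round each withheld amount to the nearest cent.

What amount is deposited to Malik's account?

Regular pay: 40 × $64.22 = $2,568.80
Overtime pay: 3 × $64.22 × 1.5 = $288.99
Gross pay = $2,568.80 + $288.99 = $2,857.79
Healthcare FSA: $96.99
Taxable wages = $2,857.79 − $96.99 = $2,760.80
Municipal income tax: $2,760.80 × 0.0388 = $107.12
State tax withheld: $2,760.80 × 0.073 = $201.54
Medicare: $2,857.79 × 0.03 = $85.73
SDI: $2,857.79 × 0.0071 = $20.29
Social Security (OASDI): $2,857.79 × 0.0651 = $186.04
Employee stock purchase plan: $2,857.79 × 0.0119 = $34.01
Life insurance premium: $110.09
Total deductions = $96.99 + $107.12 + $201.54 + $85.73 + $20.29 + $186.04 + $34.01 + $110.09 = $841.81
Net pay = $2,857.79 − $841.81 = $2,015.98

$2,015.98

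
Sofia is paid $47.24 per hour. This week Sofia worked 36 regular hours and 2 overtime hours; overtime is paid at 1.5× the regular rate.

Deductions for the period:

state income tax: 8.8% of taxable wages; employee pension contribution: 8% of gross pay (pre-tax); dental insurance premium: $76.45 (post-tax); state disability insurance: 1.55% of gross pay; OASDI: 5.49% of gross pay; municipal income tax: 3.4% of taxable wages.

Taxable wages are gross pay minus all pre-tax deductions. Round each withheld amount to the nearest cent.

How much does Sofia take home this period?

$1,282.02

Regular pay: 36 × $47.24 = $1,700.64
Overtime pay: 2 × $47.24 × 1.5 = $141.72
Gross pay = $1,700.64 + $141.72 = $1,842.36
Employee pension contribution: $1,842.36 × 0.08 = $147.39
Taxable wages = $1,842.36 − $147.39 = $1,694.97
Municipal income tax: $1,694.97 × 0.034 = $57.63
State income tax: $1,694.97 × 0.088 = $149.16
State disability insurance: $1,842.36 × 0.0155 = $28.56
OASDI: $1,842.36 × 0.0549 = $101.15
Dental insurance premium: $76.45
Total deductions = $147.39 + $57.63 + $149.16 + $28.56 + $101.15 + $76.45 = $560.34
Net pay = $1,842.36 − $560.34 = $1,282.02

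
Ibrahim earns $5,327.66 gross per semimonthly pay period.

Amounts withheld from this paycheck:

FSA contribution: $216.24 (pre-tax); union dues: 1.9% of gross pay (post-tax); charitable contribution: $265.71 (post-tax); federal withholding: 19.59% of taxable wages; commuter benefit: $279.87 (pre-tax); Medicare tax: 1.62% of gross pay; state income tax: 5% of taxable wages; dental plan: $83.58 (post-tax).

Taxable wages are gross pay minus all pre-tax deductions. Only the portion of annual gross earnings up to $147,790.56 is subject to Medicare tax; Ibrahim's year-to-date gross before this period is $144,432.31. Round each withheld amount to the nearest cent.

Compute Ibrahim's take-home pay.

Commuter benefit: $279.87
FSA contribution: $216.24
Pre-tax total = $279.87 + $216.24 = $496.11
Taxable wages = $5,327.66 − $496.11 = $4,831.55
State income tax: $4,831.55 × 0.05 = $241.58
Federal withholding: $4,831.55 × 0.1959 = $946.50
Medicare tax: only $147,790.56 − $144,432.31 = $3,358.25 of this check is subject → $3,358.25 × 0.0162 = $54.40
Union dues: $5,327.66 × 0.019 = $101.23
Charitable contribution: $265.71
Dental plan: $83.58
Total deductions = $279.87 + $216.24 + $241.58 + $946.50 + $54.40 + $101.23 + $265.71 + $83.58 = $2,189.11
Net pay = $5,327.66 − $2,189.11 = $3,138.55

$3,138.55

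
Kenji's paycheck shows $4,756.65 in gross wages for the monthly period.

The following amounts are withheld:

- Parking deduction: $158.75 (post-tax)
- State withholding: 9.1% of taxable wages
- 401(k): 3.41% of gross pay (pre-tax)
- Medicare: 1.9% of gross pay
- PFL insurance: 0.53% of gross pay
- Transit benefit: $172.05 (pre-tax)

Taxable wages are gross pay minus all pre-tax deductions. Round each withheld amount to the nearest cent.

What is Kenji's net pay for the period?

Transit benefit: $172.05
401(k): $4,756.65 × 0.0341 = $162.20
Pre-tax total = $172.05 + $162.20 = $334.25
Taxable wages = $4,756.65 − $334.25 = $4,422.40
State withholding: $4,422.40 × 0.091 = $402.44
Medicare: $4,756.65 × 0.019 = $90.38
PFL insurance: $4,756.65 × 0.0053 = $25.21
Parking deduction: $158.75
Total deductions = $172.05 + $162.20 + $402.44 + $90.38 + $25.21 + $158.75 = $1,011.03
Net pay = $4,756.65 − $1,011.03 = $3,745.62

$3,745.62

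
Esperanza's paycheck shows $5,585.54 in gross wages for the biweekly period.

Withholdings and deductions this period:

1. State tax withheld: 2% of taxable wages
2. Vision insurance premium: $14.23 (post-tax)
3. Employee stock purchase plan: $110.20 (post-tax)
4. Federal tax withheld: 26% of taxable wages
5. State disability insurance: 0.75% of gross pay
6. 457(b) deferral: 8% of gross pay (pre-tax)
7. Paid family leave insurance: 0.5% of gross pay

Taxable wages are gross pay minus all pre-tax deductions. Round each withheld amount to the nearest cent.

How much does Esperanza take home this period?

457(b) deferral: $5,585.54 × 0.08 = $446.84
Taxable wages = $5,585.54 − $446.84 = $5,138.70
State tax withheld: $5,138.70 × 0.02 = $102.77
Federal tax withheld: $5,138.70 × 0.26 = $1,336.06
Paid family leave insurance: $5,585.54 × 0.005 = $27.93
State disability insurance: $5,585.54 × 0.0075 = $41.89
Employee stock purchase plan: $110.20
Vision insurance premium: $14.23
Total deductions = $446.84 + $102.77 + $1,336.06 + $27.93 + $41.89 + $110.20 + $14.23 = $2,079.92
Net pay = $5,585.54 − $2,079.92 = $3,505.62

$3,505.62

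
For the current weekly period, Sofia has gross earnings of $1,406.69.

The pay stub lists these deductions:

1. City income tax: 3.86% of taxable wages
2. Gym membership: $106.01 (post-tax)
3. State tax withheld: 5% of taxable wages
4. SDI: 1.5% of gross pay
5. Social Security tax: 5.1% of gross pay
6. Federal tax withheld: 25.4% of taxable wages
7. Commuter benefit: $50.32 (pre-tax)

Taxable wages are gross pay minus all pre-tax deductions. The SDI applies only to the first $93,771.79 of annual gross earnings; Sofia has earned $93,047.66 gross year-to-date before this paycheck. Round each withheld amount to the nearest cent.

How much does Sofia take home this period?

Commuter benefit: $50.32
Taxable wages = $1,406.69 − $50.32 = $1,356.37
City income tax: $1,356.37 × 0.0386 = $52.36
Federal tax withheld: $1,356.37 × 0.254 = $344.52
State tax withheld: $1,356.37 × 0.05 = $67.82
Social Security tax: $1,406.69 × 0.051 = $71.74
SDI: only $93,771.79 − $93,047.66 = $724.13 of this check is subject → $724.13 × 0.015 = $10.86
Gym membership: $106.01
Total deductions = $50.32 + $52.36 + $344.52 + $67.82 + $71.74 + $10.86 + $106.01 = $703.63
Net pay = $1,406.69 − $703.63 = $703.06

$703.06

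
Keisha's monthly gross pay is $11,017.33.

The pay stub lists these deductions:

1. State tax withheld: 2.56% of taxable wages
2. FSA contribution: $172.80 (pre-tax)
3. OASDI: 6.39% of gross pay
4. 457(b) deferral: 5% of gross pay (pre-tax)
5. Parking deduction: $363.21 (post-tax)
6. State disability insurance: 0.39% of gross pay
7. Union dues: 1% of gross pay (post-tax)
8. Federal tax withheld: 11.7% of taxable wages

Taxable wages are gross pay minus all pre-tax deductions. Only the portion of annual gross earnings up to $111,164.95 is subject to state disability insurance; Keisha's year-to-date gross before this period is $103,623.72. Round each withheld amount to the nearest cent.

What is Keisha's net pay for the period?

$7,618.98

FSA contribution: $172.80
457(b) deferral: $11,017.33 × 0.05 = $550.87
Pre-tax total = $172.80 + $550.87 = $723.67
Taxable wages = $11,017.33 − $723.67 = $10,293.66
State tax withheld: $10,293.66 × 0.0256 = $263.52
Federal tax withheld: $10,293.66 × 0.117 = $1,204.36
State disability insurance: only $111,164.95 − $103,623.72 = $7,541.23 of this check is subject → $7,541.23 × 0.0039 = $29.41
OASDI: $11,017.33 × 0.0639 = $704.01
Union dues: $11,017.33 × 0.01 = $110.17
Parking deduction: $363.21
Total deductions = $172.80 + $550.87 + $263.52 + $1,204.36 + $29.41 + $704.01 + $110.17 + $363.21 = $3,398.35
Net pay = $11,017.33 − $3,398.35 = $7,618.98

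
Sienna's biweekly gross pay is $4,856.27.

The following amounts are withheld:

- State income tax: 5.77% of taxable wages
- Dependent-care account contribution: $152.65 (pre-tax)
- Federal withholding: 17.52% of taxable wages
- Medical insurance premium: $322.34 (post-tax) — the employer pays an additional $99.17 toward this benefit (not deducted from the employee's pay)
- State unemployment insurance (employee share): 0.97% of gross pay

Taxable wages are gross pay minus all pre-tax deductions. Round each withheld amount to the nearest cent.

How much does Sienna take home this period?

$3,238.70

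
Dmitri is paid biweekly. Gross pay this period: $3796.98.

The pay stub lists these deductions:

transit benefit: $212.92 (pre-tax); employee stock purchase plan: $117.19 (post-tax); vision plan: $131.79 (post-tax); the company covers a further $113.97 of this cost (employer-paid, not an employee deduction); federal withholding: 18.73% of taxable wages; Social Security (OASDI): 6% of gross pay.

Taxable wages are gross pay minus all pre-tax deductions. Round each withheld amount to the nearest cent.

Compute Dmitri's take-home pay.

$2435.97

Transit benefit: $212.92
Taxable wages = $3796.98 − $212.92 = $3584.06
Federal withholding: $3584.06 × 0.1873 = $671.29
Social Security (OASDI): $3796.98 × 0.06 = $227.82
Employee stock purchase plan: $117.19
Vision plan: $131.79
(Employer's $113.97 toward vision plan is not withheld from the employee.)
Total deductions = $212.92 + $671.29 + $227.82 + $117.19 + $131.79 = $1361.01
Net pay = $3796.98 − $1361.01 = $2435.97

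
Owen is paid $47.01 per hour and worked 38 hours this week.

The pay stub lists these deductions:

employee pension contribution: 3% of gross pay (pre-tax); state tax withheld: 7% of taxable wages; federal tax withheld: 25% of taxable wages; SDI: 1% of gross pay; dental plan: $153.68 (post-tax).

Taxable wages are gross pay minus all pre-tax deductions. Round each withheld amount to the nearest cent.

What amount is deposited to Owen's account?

$1006.75

Gross pay: 38 × $47.01 = $1786.38
Employee pension contribution: $1786.38 × 0.03 = $53.59
Taxable wages = $1786.38 − $53.59 = $1732.79
Federal tax withheld: $1732.79 × 0.25 = $433.20
State tax withheld: $1732.79 × 0.07 = $121.30
SDI: $1786.38 × 0.01 = $17.86
Dental plan: $153.68
Total deductions = $53.59 + $433.20 + $121.30 + $17.86 + $153.68 = $779.63
Net pay = $1786.38 − $779.63 = $1006.75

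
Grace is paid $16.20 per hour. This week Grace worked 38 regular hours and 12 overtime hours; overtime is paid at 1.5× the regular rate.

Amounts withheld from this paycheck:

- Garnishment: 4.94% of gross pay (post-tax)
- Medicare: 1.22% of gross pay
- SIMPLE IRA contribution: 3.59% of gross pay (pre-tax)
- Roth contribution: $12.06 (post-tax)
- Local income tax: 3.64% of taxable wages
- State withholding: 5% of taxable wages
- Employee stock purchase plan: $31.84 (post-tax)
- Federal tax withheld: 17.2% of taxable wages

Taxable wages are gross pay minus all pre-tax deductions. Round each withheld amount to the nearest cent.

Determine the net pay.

Regular pay: 38 × $16.20 = $615.60
Overtime pay: 12 × $16.20 × 1.5 = $291.60
Gross pay = $615.60 + $291.60 = $907.20
SIMPLE IRA contribution: $907.20 × 0.0359 = $32.57
Taxable wages = $907.20 − $32.57 = $874.63
State withholding: $874.63 × 0.05 = $43.73
Local income tax: $874.63 × 0.0364 = $31.84
Federal tax withheld: $874.63 × 0.172 = $150.44
Medicare: $907.20 × 0.0122 = $11.07
Garnishment: $907.20 × 0.0494 = $44.82
Roth contribution: $12.06
Employee stock purchase plan: $31.84
Total deductions = $32.57 + $43.73 + $31.84 + $150.44 + $11.07 + $44.82 + $12.06 + $31.84 = $358.37
Net pay = $907.20 − $358.37 = $548.83

$548.83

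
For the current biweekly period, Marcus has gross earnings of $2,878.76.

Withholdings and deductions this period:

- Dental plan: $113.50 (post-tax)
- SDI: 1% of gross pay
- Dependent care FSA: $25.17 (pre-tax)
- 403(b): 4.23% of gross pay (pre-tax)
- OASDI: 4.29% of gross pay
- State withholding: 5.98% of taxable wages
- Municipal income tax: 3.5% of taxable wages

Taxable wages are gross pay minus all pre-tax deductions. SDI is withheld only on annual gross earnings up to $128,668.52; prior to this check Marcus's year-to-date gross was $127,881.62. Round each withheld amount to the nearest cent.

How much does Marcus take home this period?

403(b): $2,878.76 × 0.0423 = $121.77
Dependent care FSA: $25.17
Pre-tax total = $121.77 + $25.17 = $146.94
Taxable wages = $2,878.76 − $146.94 = $2,731.82
Municipal income tax: $2,731.82 × 0.035 = $95.61
State withholding: $2,731.82 × 0.0598 = $163.36
SDI: only $128,668.52 − $127,881.62 = $786.90 of this check is subject → $786.90 × 0.01 = $7.87
OASDI: $2,878.76 × 0.0429 = $123.50
Dental plan: $113.50
Total deductions = $121.77 + $25.17 + $95.61 + $163.36 + $7.87 + $123.50 + $113.50 = $650.78
Net pay = $2,878.76 − $650.78 = $2,227.98

$2,227.98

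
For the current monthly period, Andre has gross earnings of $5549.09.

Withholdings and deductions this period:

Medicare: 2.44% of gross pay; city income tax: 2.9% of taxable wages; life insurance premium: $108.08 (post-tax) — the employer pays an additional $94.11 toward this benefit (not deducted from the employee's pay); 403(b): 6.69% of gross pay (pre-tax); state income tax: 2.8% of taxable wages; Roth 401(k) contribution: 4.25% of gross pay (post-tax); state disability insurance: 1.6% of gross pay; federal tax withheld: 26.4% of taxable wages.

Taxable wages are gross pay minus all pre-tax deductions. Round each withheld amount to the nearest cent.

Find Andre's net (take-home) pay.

403(b): $5549.09 × 0.0669 = $371.23
Taxable wages = $5549.09 − $371.23 = $5177.86
Federal tax withheld: $5177.86 × 0.264 = $1366.96
City income tax: $5177.86 × 0.029 = $150.16
State income tax: $5177.86 × 0.028 = $144.98
State disability insurance: $5549.09 × 0.016 = $88.79
Medicare: $5549.09 × 0.0244 = $135.40
Roth 401(k) contribution: $5549.09 × 0.0425 = $235.84
Life insurance premium: $108.08
(Employer's $94.11 toward life insurance premium is not withheld from the employee.)
Total deductions = $371.23 + $1366.96 + $150.16 + $144.98 + $88.79 + $135.40 + $235.84 + $108.08 = $2601.44
Net pay = $5549.09 − $2601.44 = $2947.65

$2947.65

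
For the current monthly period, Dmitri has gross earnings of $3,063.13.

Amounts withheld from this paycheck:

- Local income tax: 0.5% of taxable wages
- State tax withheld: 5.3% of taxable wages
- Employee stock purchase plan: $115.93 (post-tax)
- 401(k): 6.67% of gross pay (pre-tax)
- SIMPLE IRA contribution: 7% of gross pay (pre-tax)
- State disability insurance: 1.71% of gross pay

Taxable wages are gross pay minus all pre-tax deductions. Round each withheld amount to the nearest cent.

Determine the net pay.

401(k): $3,063.13 × 0.0667 = $204.31
SIMPLE IRA contribution: $3,063.13 × 0.07 = $214.42
Pre-tax total = $204.31 + $214.42 = $418.73
Taxable wages = $3,063.13 − $418.73 = $2,644.40
Local income tax: $2,644.40 × 0.005 = $13.22
State tax withheld: $2,644.40 × 0.053 = $140.15
State disability insurance: $3,063.13 × 0.0171 = $52.38
Employee stock purchase plan: $115.93
Total deductions = $204.31 + $214.42 + $13.22 + $140.15 + $52.38 + $115.93 = $740.41
Net pay = $3,063.13 − $740.41 = $2,322.72

$2,322.72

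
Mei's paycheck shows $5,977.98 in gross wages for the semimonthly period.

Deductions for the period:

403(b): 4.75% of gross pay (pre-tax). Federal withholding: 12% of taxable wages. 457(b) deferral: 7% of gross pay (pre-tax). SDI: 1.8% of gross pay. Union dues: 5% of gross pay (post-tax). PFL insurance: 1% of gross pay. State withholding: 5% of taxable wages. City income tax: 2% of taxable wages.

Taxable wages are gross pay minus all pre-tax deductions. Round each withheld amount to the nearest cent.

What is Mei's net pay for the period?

$3,806.93

403(b): $5,977.98 × 0.0475 = $283.95
457(b) deferral: $5,977.98 × 0.07 = $418.46
Pre-tax total = $283.95 + $418.46 = $702.41
Taxable wages = $5,977.98 − $702.41 = $5,275.57
Federal withholding: $5,275.57 × 0.12 = $633.07
State withholding: $5,275.57 × 0.05 = $263.78
City income tax: $5,275.57 × 0.02 = $105.51
PFL insurance: $5,977.98 × 0.01 = $59.78
SDI: $5,977.98 × 0.018 = $107.60
Union dues: $5,977.98 × 0.05 = $298.90
Total deductions = $283.95 + $418.46 + $633.07 + $263.78 + $105.51 + $59.78 + $107.60 + $298.90 = $2,171.05
Net pay = $5,977.98 − $2,171.05 = $3,806.93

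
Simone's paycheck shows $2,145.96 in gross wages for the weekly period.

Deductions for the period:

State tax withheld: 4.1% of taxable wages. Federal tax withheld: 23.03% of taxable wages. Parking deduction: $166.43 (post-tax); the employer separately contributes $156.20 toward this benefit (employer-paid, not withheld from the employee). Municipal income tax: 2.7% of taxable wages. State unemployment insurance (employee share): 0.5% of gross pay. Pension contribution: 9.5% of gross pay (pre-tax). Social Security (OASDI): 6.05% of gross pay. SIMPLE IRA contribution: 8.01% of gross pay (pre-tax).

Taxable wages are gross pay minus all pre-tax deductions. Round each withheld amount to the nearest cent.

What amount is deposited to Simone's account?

SIMPLE IRA contribution: $2,145.96 × 0.0801 = $171.89
Pension contribution: $2,145.96 × 0.095 = $203.87
Pre-tax total = $171.89 + $203.87 = $375.76
Taxable wages = $2,145.96 − $375.76 = $1,770.20
State tax withheld: $1,770.20 × 0.041 = $72.58
Federal tax withheld: $1,770.20 × 0.2303 = $407.68
Municipal income tax: $1,770.20 × 0.027 = $47.80
State unemployment insurance (employee share): $2,145.96 × 0.005 = $10.73
Social Security (OASDI): $2,145.96 × 0.0605 = $129.83
Parking deduction: $166.43
(Employer's $156.20 toward parking deduction is not withheld from the employee.)
Total deductions = $171.89 + $203.87 + $72.58 + $407.68 + $47.80 + $10.73 + $129.83 + $166.43 = $1,210.81
Net pay = $2,145.96 − $1,210.81 = $935.15

$935.15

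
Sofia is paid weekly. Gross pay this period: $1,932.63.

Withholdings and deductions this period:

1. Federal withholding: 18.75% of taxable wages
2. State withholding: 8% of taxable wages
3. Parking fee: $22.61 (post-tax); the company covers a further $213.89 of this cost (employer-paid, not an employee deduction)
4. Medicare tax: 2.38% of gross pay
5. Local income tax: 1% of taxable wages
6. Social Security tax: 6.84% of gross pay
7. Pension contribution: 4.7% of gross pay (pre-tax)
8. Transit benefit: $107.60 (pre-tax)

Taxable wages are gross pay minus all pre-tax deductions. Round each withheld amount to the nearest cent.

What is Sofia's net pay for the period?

$1,052.16

Pension contribution: $1,932.63 × 0.047 = $90.83
Transit benefit: $107.60
Pre-tax total = $90.83 + $107.60 = $198.43
Taxable wages = $1,932.63 − $198.43 = $1,734.20
Federal withholding: $1,734.20 × 0.1875 = $325.16
State withholding: $1,734.20 × 0.08 = $138.74
Local income tax: $1,734.20 × 0.01 = $17.34
Medicare tax: $1,932.63 × 0.0238 = $46.00
Social Security tax: $1,932.63 × 0.0684 = $132.19
Parking fee: $22.61
(Employer's $213.89 toward parking fee is not withheld from the employee.)
Total deductions = $90.83 + $107.60 + $325.16 + $138.74 + $17.34 + $46.00 + $132.19 + $22.61 = $880.47
Net pay = $1,932.63 − $880.47 = $1,052.16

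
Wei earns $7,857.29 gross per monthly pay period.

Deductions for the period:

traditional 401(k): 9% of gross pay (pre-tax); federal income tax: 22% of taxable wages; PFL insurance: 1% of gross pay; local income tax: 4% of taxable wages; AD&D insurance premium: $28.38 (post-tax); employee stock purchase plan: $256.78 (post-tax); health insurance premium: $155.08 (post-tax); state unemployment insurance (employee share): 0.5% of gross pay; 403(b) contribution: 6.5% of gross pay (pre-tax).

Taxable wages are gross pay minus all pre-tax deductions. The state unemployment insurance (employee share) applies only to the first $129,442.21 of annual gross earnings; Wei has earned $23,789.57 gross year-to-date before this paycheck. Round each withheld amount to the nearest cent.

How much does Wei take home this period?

$4,355.06

Traditional 401(k): $7,857.29 × 0.09 = $707.16
403(b) contribution: $7,857.29 × 0.065 = $510.72
Pre-tax total = $707.16 + $510.72 = $1,217.88
Taxable wages = $7,857.29 − $1,217.88 = $6,639.41
Federal income tax: $6,639.41 × 0.22 = $1,460.67
Local income tax: $6,639.41 × 0.04 = $265.58
PFL insurance: $7,857.29 × 0.01 = $78.57
State unemployment insurance (employee share): cap not yet reached, full $7,857.29 is subject → $7,857.29 × 0.005 = $39.29
AD&D insurance premium: $28.38
Health insurance premium: $155.08
Employee stock purchase plan: $256.78
Total deductions = $707.16 + $510.72 + $1,460.67 + $265.58 + $78.57 + $39.29 + $28.38 + $155.08 + $256.78 = $3,502.23
Net pay = $7,857.29 − $3,502.23 = $4,355.06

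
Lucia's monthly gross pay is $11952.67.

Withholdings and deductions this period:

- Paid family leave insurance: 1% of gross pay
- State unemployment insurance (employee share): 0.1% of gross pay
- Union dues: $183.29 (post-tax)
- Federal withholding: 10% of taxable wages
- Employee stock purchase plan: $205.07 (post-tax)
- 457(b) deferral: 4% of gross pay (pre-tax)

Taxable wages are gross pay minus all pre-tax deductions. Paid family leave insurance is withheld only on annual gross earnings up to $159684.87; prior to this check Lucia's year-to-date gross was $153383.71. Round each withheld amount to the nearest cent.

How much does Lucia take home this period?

457(b) deferral: $11952.67 × 0.04 = $478.11
Taxable wages = $11952.67 − $478.11 = $11474.56
Federal withholding: $11474.56 × 0.1 = $1147.46
State unemployment insurance (employee share): $11952.67 × 0.001 = $11.95
Paid family leave insurance: only $159684.87 − $153383.71 = $6301.16 of this check is subject → $6301.16 × 0.01 = $63.01
Union dues: $183.29
Employee stock purchase plan: $205.07
Total deductions = $478.11 + $1147.46 + $11.95 + $63.01 + $183.29 + $205.07 = $2088.89
Net pay = $11952.67 − $2088.89 = $9863.78

$9863.78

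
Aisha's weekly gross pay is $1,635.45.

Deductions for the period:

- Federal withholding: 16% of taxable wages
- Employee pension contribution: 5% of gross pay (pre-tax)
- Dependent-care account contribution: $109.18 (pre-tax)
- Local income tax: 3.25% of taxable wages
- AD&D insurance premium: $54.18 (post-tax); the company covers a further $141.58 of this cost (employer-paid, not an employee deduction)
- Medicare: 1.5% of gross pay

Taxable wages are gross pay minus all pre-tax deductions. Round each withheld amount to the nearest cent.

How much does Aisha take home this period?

$1,087.72

Employee pension contribution: $1,635.45 × 0.05 = $81.77
Dependent-care account contribution: $109.18
Pre-tax total = $81.77 + $109.18 = $190.95
Taxable wages = $1,635.45 − $190.95 = $1,444.50
Local income tax: $1,444.50 × 0.0325 = $46.95
Federal withholding: $1,444.50 × 0.16 = $231.12
Medicare: $1,635.45 × 0.015 = $24.53
AD&D insurance premium: $54.18
(Employer's $141.58 toward AD&D insurance premium is not withheld from the employee.)
Total deductions = $81.77 + $109.18 + $46.95 + $231.12 + $24.53 + $54.18 = $547.73
Net pay = $1,635.45 − $547.73 = $1,087.72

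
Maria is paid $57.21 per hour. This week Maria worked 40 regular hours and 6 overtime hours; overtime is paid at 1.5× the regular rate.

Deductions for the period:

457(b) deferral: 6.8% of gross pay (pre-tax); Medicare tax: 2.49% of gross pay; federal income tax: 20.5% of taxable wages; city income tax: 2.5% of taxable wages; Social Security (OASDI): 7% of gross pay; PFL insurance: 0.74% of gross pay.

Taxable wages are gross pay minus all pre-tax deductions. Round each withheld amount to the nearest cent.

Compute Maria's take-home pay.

$1,724.98

Regular pay: 40 × $57.21 = $2,288.40
Overtime pay: 6 × $57.21 × 1.5 = $514.89
Gross pay = $2,288.40 + $514.89 = $2,803.29
457(b) deferral: $2,803.29 × 0.068 = $190.62
Taxable wages = $2,803.29 − $190.62 = $2,612.67
City income tax: $2,612.67 × 0.025 = $65.32
Federal income tax: $2,612.67 × 0.205 = $535.60
Social Security (OASDI): $2,803.29 × 0.07 = $196.23
Medicare tax: $2,803.29 × 0.0249 = $69.80
PFL insurance: $2,803.29 × 0.0074 = $20.74
Total deductions = $190.62 + $65.32 + $535.60 + $196.23 + $69.80 + $20.74 = $1,078.31
Net pay = $2,803.29 − $1,078.31 = $1,724.98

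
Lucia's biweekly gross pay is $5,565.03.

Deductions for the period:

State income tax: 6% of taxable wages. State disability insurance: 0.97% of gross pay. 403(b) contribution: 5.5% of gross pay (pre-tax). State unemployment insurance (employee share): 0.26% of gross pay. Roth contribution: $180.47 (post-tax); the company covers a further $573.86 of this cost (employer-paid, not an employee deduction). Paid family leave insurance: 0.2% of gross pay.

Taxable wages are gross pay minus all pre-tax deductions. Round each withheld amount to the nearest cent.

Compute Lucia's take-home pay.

$4,683.36

403(b) contribution: $5,565.03 × 0.055 = $306.08
Taxable wages = $5,565.03 − $306.08 = $5,258.95
State income tax: $5,258.95 × 0.06 = $315.54
State unemployment insurance (employee share): $5,565.03 × 0.0026 = $14.47
Paid family leave insurance: $5,565.03 × 0.002 = $11.13
State disability insurance: $5,565.03 × 0.0097 = $53.98
Roth contribution: $180.47
(Employer's $573.86 toward Roth contribution is not withheld from the employee.)
Total deductions = $306.08 + $315.54 + $14.47 + $11.13 + $53.98 + $180.47 = $881.67
Net pay = $5,565.03 − $881.67 = $4,683.36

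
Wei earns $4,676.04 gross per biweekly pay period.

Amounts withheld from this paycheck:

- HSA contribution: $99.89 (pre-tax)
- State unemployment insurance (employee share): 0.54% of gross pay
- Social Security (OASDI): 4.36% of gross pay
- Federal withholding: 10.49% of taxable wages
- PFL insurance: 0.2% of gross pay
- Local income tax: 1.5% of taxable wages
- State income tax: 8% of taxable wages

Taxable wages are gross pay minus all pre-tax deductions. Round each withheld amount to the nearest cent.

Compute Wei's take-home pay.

$3,422.90

HSA contribution: $99.89
Taxable wages = $4,676.04 − $99.89 = $4,576.15
State income tax: $4,576.15 × 0.08 = $366.09
Local income tax: $4,576.15 × 0.015 = $68.64
Federal withholding: $4,576.15 × 0.1049 = $480.04
Social Security (OASDI): $4,676.04 × 0.0436 = $203.88
State unemployment insurance (employee share): $4,676.04 × 0.0054 = $25.25
PFL insurance: $4,676.04 × 0.002 = $9.35
Total deductions = $99.89 + $366.09 + $68.64 + $480.04 + $203.88 + $25.25 + $9.35 = $1,253.14
Net pay = $4,676.04 − $1,253.14 = $3,422.90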